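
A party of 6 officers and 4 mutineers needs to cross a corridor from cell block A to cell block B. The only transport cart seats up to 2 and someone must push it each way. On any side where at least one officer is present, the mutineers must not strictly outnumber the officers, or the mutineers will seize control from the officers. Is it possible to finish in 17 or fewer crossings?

Yes

Yes — this plan uses 17 crossings (≤ 17):
1. 2 mutineers → cell block B.  (cell block A: 6O 2M; cell block B: 0O 2M)
2. 1 mutineer ← cell block A.  (cell block A: 6O 3M; cell block B: 0O 1M)
3. 2 mutineers → cell block B.  (cell block A: 6O 1M; cell block B: 0O 3M)
4. 1 mutineer ← cell block A.  (cell block A: 6O 2M; cell block B: 0O 2M)
5. 2 officers → cell block B.  (cell block A: 4O 2M; cell block B: 2O 2M)
6. 1 mutineer ← cell block A.  (cell block A: 4O 3M; cell block B: 2O 1M)
7. 1 officer and 1 mutineer → cell block B.  (cell block A: 3O 2M; cell block B: 3O 2M)
8. 1 mutineer ← cell block A.  (cell block A: 3O 3M; cell block B: 3O 1M)
9. 2 mutineers → cell block B.  (cell block A: 3O 1M; cell block B: 3O 3M)
10. 1 mutineer ← cell block A.  (cell block A: 3O 2M; cell block B: 3O 2M)
11. 1 officer and 1 mutineer → cell block B.  (cell block A: 2O 1M; cell block B: 4O 3M)
12. 1 mutineer ← cell block A.  (cell block A: 2O 2M; cell block B: 4O 2M)
13. 2 mutineers → cell block B.  (cell block A: 2O 0M; cell block B: 4O 4M)
14. 1 mutineer ← cell block A.  (cell block A: 2O 1M; cell block B: 4O 3M)
15. 1 officer and 1 mutineer → cell block B.  (cell block A: 1O 0M; cell block B: 5O 4M)
16. 1 mutineer ← cell block A.  (cell block A: 1O 1M; cell block B: 5O 3M)
17. 1 officer and 1 mutineer → cell block B.  (cell block A: 0O 0M; cell block B: 6O 4M)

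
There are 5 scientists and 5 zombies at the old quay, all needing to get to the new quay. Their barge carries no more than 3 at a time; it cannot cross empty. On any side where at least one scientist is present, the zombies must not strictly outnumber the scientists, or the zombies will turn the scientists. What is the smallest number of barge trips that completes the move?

11

Counting alone: each trip to the new quay takes at most 3 across and each return brings at least 1 back, so after t trips out (and t−1 returns) at most 3t − (t−1) of the 10 are across; that first reaches 10 at t = 5, so at least 9 crossings are needed.
The safety rule pushes this higher. Following every safe sequence of crossings, the most of the 10 that can be at the new quay as the barge arrives there on crossing 9 is 9 — never all 10.
So no plan with fewer than 11 crossings exists, and this one achieves 11:
1. 2 zombies → the new quay.  (the old quay: 5S 3Z; the new quay: 0S 2Z)
2. 1 zombie ← the old quay.  (the old quay: 5S 4Z; the new quay: 0S 1Z)
3. 3 zombies → the new quay.  (the old quay: 5S 1Z; the new quay: 0S 4Z)
4. 1 zombie ← the old quay.  (the old quay: 5S 2Z; the new quay: 0S 3Z)
5. 3 scientists → the new quay.  (the old quay: 2S 2Z; the new quay: 3S 3Z)
6. 1 scientist and 1 zombie ← the old quay.  (the old quay: 3S 3Z; the new quay: 2S 2Z)
7. 3 scientists → the new quay.  (the old quay: 0S 3Z; the new quay: 5S 2Z)
8. 1 zombie ← the old quay.  (the old quay: 0S 4Z; the new quay: 5S 1Z)
9. 2 zombies → the new quay.  (the old quay: 0S 2Z; the new quay: 5S 3Z)
10. 1 zombie ← the old quay.  (the old quay: 0S 3Z; the new quay: 5S 2Z)
11. 3 zombies → the new quay.  (the old quay: 0S 0Z; the new quay: 5S 5Z)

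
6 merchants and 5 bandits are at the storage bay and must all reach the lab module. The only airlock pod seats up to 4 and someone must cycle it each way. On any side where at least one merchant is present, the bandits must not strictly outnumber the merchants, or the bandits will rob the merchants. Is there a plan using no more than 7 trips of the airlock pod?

Yes — this plan uses 7 crossings (≤ 7):
1. 2 bandits → the lab module.  (the storage bay: 6M 3B; the lab module: 0M 2B)
2. 1 bandit ← the storage bay.  (the storage bay: 6M 4B; the lab module: 0M 1B)
3. 4 bandits → the lab module.  (the storage bay: 6M 0B; the lab module: 0M 5B)
4. 1 bandit ← the storage bay.  (the storage bay: 6M 1B; the lab module: 0M 4B)
5. 4 merchants → the lab module.  (the storage bay: 2M 1B; the lab module: 4M 4B)
6. 1 bandit ← the storage bay.  (the storage bay: 2M 2B; the lab module: 4M 3B)
7. 2 merchants and 2 bandits → the lab module.  (the storage bay: 0M 0B; the lab module: 6M 5B)

Yes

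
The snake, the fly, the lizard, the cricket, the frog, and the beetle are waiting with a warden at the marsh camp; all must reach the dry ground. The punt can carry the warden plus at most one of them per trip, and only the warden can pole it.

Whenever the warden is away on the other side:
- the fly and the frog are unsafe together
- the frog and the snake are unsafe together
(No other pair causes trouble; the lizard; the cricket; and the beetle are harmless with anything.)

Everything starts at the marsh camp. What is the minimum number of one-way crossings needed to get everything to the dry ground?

13

Counting alone: the warden can take at most 1 across per trip to the dry ground, so moving all 6 needs at least 6 loaded trips out, with a return between consecutive ones — at least 11 crossings.
The safety rule pushes this higher. Following every safe sequence of crossings, the most of the 6 that can be at the dry ground as the punt arrives there on crossing 11 is 5 — never all 6.
So no plan with fewer than 13 crossings exists, and this one achieves 13:
1. Warden goes to the dry ground with the frog.  [the marsh camp: the beetle, the cricket, the fly, the lizard, the snake | the dry ground: the frog]
2. Warden goes back to the marsh camp alone.  [the marsh camp: the beetle, the cricket, the fly, the lizard, the snake | the dry ground: the frog]
3. Warden goes to the dry ground with the snake.  [the marsh camp: the beetle, the cricket, the fly, the lizard | the dry ground: the frog, the snake]
4. Warden goes back to the marsh camp with the frog.  [the marsh camp: the beetle, the cricket, the fly, the frog, the lizard | the dry ground: the snake]
5. Warden goes to the dry ground with the fly.  [the marsh camp: the beetle, the cricket, the frog, the lizard | the dry ground: the fly, the snake]
6. Warden goes back to the marsh camp alone.  [the marsh camp: the beetle, the cricket, the frog, the lizard | the dry ground: the fly, the snake]
7. Warden goes to the dry ground with the lizard.  [the marsh camp: the beetle, the cricket, the frog | the dry ground: the fly, the lizard, the snake]
8. Warden goes back to the marsh camp alone.  [the marsh camp: the beetle, the cricket, the frog | the dry ground: the fly, the lizard, the snake]
9. Warden goes to the dry ground with the cricket.  [the marsh camp: the beetle, the frog | the dry ground: the cricket, the fly, the lizard, the snake]
10. Warden goes back to the marsh camp alone.  [the marsh camp: the beetle, the frog | the dry ground: the cricket, the fly, the lizard, the snake]
11. Warden goes to the dry ground with the beetle.  [the marsh camp: the frog | the dry ground: the beetle, the cricket, the fly, the lizard, the snake]
12. Warden goes back to the marsh camp alone.  [the marsh camp: the frog | the dry ground: the beetle, the cricket, the fly, the lizard, the snake]
13. Warden goes to the dry ground with the frog.  [the marsh camp: — | the dry ground: the beetle, the cricket, the fly, the frog, the lizard, the snake]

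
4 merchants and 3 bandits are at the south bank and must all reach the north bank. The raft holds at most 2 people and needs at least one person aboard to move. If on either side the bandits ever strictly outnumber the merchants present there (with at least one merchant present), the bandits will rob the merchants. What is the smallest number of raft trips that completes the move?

Counting alone: each trip to the north bank takes at most 2 across and each return brings at least 1 back, so after t trips out (and t−1 returns) at most 2t − (t−1) of the 7 are across; that first reaches 7 at t = 6, so at least 11 crossings are needed.
The plan below uses exactly 11 crossings, so it is optimal:
1. 2 bandits → the north bank.  (the south bank: 4M 1B; the north bank: 0M 2B)
2. 1 bandit ← the south bank.  (the south bank: 4M 2B; the north bank: 0M 1B)
3. 2 bandits → the north bank.  (the south bank: 4M 0B; the north bank: 0M 3B)
4. 1 bandit ← the south bank.  (the south bank: 4M 1B; the north bank: 0M 2B)
5. 2 merchants → the north bank.  (the south bank: 2M 1B; the north bank: 2M 2B)
6. 1 bandit ← the south bank.  (the south bank: 2M 2B; the north bank: 2M 1B)
7. 1 merchant and 1 bandit → the north bank.  (the south bank: 1M 1B; the north bank: 3M 2B)
8. 1 merchant ← the south bank.  (the south bank: 2M 1B; the north bank: 2M 2B)
9. 1 merchant and 1 bandit → the north bank.  (the south bank: 1M 0B; the north bank: 3M 3B)
10. 1 bandit ← the south bank.  (the south bank: 1M 1B; the north bank: 3M 2B)
11. 1 merchant and 1 bandit → the north bank.  (the south bank: 0M 0B; the north bank: 4M 3B)

11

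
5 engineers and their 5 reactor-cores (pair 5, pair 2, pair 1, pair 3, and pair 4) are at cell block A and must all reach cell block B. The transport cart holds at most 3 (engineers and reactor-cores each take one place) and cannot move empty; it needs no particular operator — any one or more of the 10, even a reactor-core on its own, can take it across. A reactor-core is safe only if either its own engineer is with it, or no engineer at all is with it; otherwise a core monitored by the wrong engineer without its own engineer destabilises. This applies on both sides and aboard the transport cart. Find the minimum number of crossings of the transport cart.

Counting alone: each trip to cell block B takes at most 3 across and each return brings at least 1 back, so after t trips out (and t−1 returns) at most 3t − (t−1) of the 10 are across; that first reaches 10 at t = 5, so at least 9 crossings are needed.
The safety rule pushes this higher. Following every safe sequence of crossings, the most of the 10 that can be at cell block B as the transport cart arrives there on crossing 9 is 9 — never all 10.
So no plan with fewer than 11 crossings exists, and this one achieves 11:
1. engineer 5 and reactor-core 5 cross → cell block B.
2. engineer 5 crosses ← cell block A.
3. reactor-core 1, reactor-core 2, and reactor-core 3 cross → cell block B.
4. reactor-core 5 crosses ← cell block A.
5. engineer 1, engineer 2, and engineer 3 cross → cell block B.
6. engineer 2 and reactor-core 2 cross ← cell block A.
7. engineer 2, engineer 4, and engineer 5 cross → cell block B.
8. reactor-core 1 crosses ← cell block A.
9. reactor-core 2 and reactor-core 5 cross → cell block B.
10. reactor-core 5 crosses ← cell block A.
11. reactor-core 1, reactor-core 4, and reactor-core 5 cross → cell block B.

11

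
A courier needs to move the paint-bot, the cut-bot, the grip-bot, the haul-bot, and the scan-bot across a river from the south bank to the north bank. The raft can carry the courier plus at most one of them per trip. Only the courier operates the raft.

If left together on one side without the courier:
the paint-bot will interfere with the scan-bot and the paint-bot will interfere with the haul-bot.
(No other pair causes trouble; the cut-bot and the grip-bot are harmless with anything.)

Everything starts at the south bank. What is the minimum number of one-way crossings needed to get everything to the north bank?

11

Counting alone: the courier can take at most 1 across per trip to the north bank, so moving all 5 needs at least 5 loaded trips out, with a return between consecutive ones — at least 9 crossings.
The safety rule pushes this higher. Following every safe sequence of crossings, the most of the 5 that can be at the north bank as the raft arrives there on crossing 9 is 4 — never all 5.
So no plan with fewer than 11 crossings exists, and this one achieves 11:
1. Courier goes to the north bank with the paint-bot.  [the south bank: the cut-bot, the grip-bot, the haul-bot, the scan-bot | the north bank: the paint-bot]
2. Courier goes back to the south bank alone.  [the south bank: the cut-bot, the grip-bot, the haul-bot, the scan-bot | the north bank: the paint-bot]
3. Courier goes to the north bank with the cut-bot.  [the south bank: the grip-bot, the haul-bot, the scan-bot | the north bank: the cut-bot, the paint-bot]
4. Courier goes back to the south bank alone.  [the south bank: the grip-bot, the haul-bot, the scan-bot | the north bank: the cut-bot, the paint-bot]
5. Courier goes to the north bank with the grip-bot.  [the south bank: the haul-bot, the scan-bot | the north bank: the cut-bot, the grip-bot, the paint-bot]
6. Courier goes back to the south bank alone.  [the south bank: the haul-bot, the scan-bot | the north bank: the cut-bot, the grip-bot, the paint-bot]
7. Courier goes to the north bank with the haul-bot.  [the south bank: the scan-bot | the north bank: the cut-bot, the grip-bot, the haul-bot, the paint-bot]
8. Courier goes back to the south bank with the paint-bot.  [the south bank: the paint-bot, the scan-bot | the north bank: the cut-bot, the grip-bot, the haul-bot]
9. Courier goes to the north bank with the scan-bot.  [the south bank: the paint-bot | the north bank: the cut-bot, the grip-bot, the haul-bot, the scan-bot]
10. Courier goes back to the south bank alone.  [the south bank: the paint-bot | the north bank: the cut-bot, the grip-bot, the haul-bot, the scan-bot]
11. Courier goes to the north bank with the paint-bot.  [the south bank: — | the north bank: the cut-bot, the grip-bot, the haul-bot, the paint-bot, the scan-bot]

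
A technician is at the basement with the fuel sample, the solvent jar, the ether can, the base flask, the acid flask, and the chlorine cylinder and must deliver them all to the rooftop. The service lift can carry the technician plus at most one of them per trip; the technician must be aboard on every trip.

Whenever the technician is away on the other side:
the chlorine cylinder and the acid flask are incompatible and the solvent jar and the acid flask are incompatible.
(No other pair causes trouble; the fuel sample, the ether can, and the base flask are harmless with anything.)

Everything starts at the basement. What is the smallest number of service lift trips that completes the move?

13

Counting alone: the technician can take at most 1 across per trip to the rooftop, so moving all 6 needs at least 6 loaded trips out, with a return between consecutive ones — at least 11 crossings.
The safety rule pushes this higher. Following every safe sequence of crossings, the most of the 6 that can be at the rooftop as the service lift arrives there on crossing 11 is 5 — never all 6.
So no plan with fewer than 13 crossings exists, and this one achieves 13:
1. Technician goes to the rooftop with the acid flask.
2. Technician goes back to the basement alone.
3. Technician goes to the rooftop with the fuel sample.
4. Technician goes back to the basement alone.
5. Technician goes to the rooftop with the solvent jar.
6. Technician goes back to the basement with the acid flask.
7. Technician goes to the rooftop with the chlorine cylinder.
8. Technician goes back to the basement alone.
9. Technician goes to the rooftop with the ether can.
10. Technician goes back to the basement alone.
11. Technician goes to the rooftop with the base flask.
12. Technician goes back to the basement alone.
13. Technician goes to the rooftop with the acid flask.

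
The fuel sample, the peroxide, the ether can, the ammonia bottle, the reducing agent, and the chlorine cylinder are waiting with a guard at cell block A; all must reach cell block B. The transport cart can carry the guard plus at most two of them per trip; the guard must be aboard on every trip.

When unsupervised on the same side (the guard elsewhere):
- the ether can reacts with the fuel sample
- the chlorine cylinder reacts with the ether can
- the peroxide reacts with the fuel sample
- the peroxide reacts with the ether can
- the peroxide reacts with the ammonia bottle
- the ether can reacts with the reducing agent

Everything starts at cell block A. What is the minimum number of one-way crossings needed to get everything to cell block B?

Counting alone: the guard can take at most 2 across per trip to cell block B, so moving all 6 needs at least 3 loaded trips out, with a return between consecutive ones — at least 5 crossings.
The safety rule pushes this higher. Following every safe sequence of crossings, the most of the 6 that can be at cell block B as the transport cart arrives there on crossings 5, 7 is 4, 5 respectively — never all 6.
So no plan with fewer than 9 crossings exists, and this one achieves 9:
1. Guard goes to cell block B with the ether can and the peroxide.
2. Guard goes back to cell block A with the peroxide.
3. Guard goes to cell block B with the ammonia bottle and the fuel sample.
4. Guard goes back to cell block A with the fuel sample.
5. Guard goes to cell block B with the fuel sample and the reducing agent.
6. Guard goes back to cell block A with the ether can.
7. Guard goes to cell block B with the chlorine cylinder and the peroxide.
8. Guard goes back to cell block A with the peroxide.
9. Guard goes to cell block B with the ether can and the peroxide.

9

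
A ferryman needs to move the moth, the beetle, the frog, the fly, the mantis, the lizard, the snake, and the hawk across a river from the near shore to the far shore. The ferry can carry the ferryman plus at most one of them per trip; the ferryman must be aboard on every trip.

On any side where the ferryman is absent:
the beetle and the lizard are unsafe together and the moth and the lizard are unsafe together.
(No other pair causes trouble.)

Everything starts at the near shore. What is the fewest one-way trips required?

Counting alone: the ferryman can take at most 1 across per trip to the far shore, so moving all 8 needs at least 8 loaded trips out, with a return between consecutive ones — at least 15 crossings.
The safety rule pushes this higher. Following every safe sequence of crossings, the most of the 8 that can be at the far shore as the ferry arrives there on crossing 15 is 7 — never all 8.
So no plan with fewer than 17 crossings exists, and this one achieves 17:
1. Ferryman goes to the far shore with the lizard.  [the near shore: the beetle, the fly, the frog, the hawk, the mantis, the moth, the snake | the far shore: the lizard]
2. Ferryman goes back to the near shore alone.  [the near shore: the beetle, the fly, the frog, the hawk, the mantis, the moth, the snake | the far shore: the lizard]
3. Ferryman goes to the far shore with the moth.  [the near shore: the beetle, the fly, the frog, the hawk, the mantis, the snake | the far shore: the lizard, the moth]
4. Ferryman goes back to the near shore with the lizard.  [the near shore: the beetle, the fly, the frog, the hawk, the lizard, the mantis, the snake | the far shore: the moth]
5. Ferryman goes to the far shore with the beetle.  [the near shore: the fly, the frog, the hawk, the lizard, the mantis, the snake | the far shore: the beetle, the moth]
6. Ferryman goes back to the near shore alone.  [the near shore: the fly, the frog, the hawk, the lizard, the mantis, the snake | the far shore: the beetle, the moth]
7. Ferryman goes to the far shore with the frog.  [the near shore: the fly, the hawk, the lizard, the mantis, the snake | the far shore: the beetle, the frog, the moth]
8. Ferryman goes back to the near shore alone.  [the near shore: the fly, the hawk, the lizard, the mantis, the snake | the far shore: the beetle, the frog, the moth]
9. Ferryman goes to the far shore with the fly.  [the near shore: the hawk, the lizard, the mantis, the snake | the far shore: the beetle, the fly, the frog, the moth]
10. Ferryman goes back to the near shore alone.  [the near shore: the hawk, the lizard, the mantis, the snake | the far shore: the beetle, the fly, the frog, the moth]
11. Ferryman goes to the far shore with the mantis.  [the near shore: the hawk, the lizard, the snake | the far shore: the beetle, the fly, the frog, the mantis, the moth]
12. Ferryman goes back to the near shore alone.  [the near shore: the hawk, the lizard, the snake | the far shore: the beetle, the fly, the frog, the mantis, the moth]
13. Ferryman goes to the far shore with the snake.  [the near shore: the hawk, the lizard | the far shore: the beetle, the fly, the frog, the mantis, the moth, the snake]
14. Ferryman goes back to the near shore alone.  [the near shore: the hawk, the lizard | the far shore: the beetle, the fly, the frog, the mantis, the moth, the snake]
15. Ferryman goes to the far shore with the hawk.  [the near shore: the lizard | the far shore: the beetle, the fly, the frog, the hawk, the mantis, the moth, the snake]
16. Ferryman goes back to the near shore alone.  [the near shore: the lizard | the far shore: the beetle, the fly, the frog, the hawk, the mantis, the moth, the snake]
17. Ferryman goes to the far shore with the lizard.  [the near shore: — | the far shore: the beetle, the fly, the frog, the hawk, the lizard, the mantis, the moth, the snake]

17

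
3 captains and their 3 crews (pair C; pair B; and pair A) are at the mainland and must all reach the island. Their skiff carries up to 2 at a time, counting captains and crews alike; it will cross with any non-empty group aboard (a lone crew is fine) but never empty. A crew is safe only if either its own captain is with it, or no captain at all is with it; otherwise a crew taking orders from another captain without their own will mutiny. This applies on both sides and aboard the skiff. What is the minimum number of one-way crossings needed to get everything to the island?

11

Counting alone: each trip to the island takes at most 2 across and each return brings at least 1 back, so after t trips out (and t−1 returns) at most 2t − (t−1) of the 6 are across; that first reaches 6 at t = 5, so at least 9 crossings are needed.
The safety rule pushes this higher. Following every safe sequence of crossings, the most of the 6 that can be at the island as the skiff arrives there on crossing 9 is 5 — never all 6.
So no plan with fewer than 11 crossings exists, and this one achieves 11:
1. captain C and crew C cross → the island.
2. captain C crosses ← the mainland.
3. crew A and crew B cross → the island.
4. crew C crosses ← the mainland.
5. captain A and captain B cross → the island.
6. captain B and crew B cross ← the mainland.
7. captain B and captain C cross → the island.
8. crew A crosses ← the mainland.
9. crew B and crew C cross → the island.
10. captain A crosses ← the mainland.
11. captain A and crew A cross → the island.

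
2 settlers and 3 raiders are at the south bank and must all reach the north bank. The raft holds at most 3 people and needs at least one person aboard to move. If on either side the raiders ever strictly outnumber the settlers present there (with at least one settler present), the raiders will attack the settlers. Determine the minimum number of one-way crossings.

The raiders already outnumber the settlers at the south bank before anyone moves, so the starting position itself is disallowed.

impossible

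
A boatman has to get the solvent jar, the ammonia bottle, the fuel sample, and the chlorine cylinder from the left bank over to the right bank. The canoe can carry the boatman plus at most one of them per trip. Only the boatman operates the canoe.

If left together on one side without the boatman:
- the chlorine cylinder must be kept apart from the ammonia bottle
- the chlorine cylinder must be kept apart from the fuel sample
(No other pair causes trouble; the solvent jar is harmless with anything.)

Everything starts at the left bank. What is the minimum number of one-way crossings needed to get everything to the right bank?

Counting alone: the boatman can take at most 1 across per trip to the right bank, so moving all 4 needs at least 4 loaded trips out, with a return between consecutive ones — at least 7 crossings.
The safety rule pushes this higher. Following every safe sequence of crossings, the most of the 4 that can be at the right bank as the canoe arrives there on crossing 7 is 3 — never all 4.
So no plan with fewer than 9 crossings exists, and this one achieves 9:
1. Boatman goes to the right bank with the chlorine cylinder.
2. Boatman goes back to the left bank alone.
3. Boatman goes to the right bank with the solvent jar.
4. Boatman goes back to the left bank alone.
5. Boatman goes to the right bank with the ammonia bottle.
6. Boatman goes back to the left bank with the chlorine cylinder.
7. Boatman goes to the right bank with the fuel sample.
8. Boatman goes back to the left bank alone.
9. Boatman goes to the right bank with the chlorine cylinder.

9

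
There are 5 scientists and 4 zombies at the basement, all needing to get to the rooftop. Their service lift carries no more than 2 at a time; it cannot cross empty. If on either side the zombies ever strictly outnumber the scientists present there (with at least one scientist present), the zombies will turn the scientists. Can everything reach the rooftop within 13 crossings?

Counting alone: each trip to the rooftop takes at most 2 across and each return brings at least 1 back, so after t trips out (and t−1 returns) at most 2t − (t−1) of the 9 are across; that first reaches 9 at t = 8, so at least 15 crossings are needed.
Since 13 < 15, 13 crossings cannot be enough. (The shortest complete plan in fact takes 15:)
1. 2 zombies → the rooftop.  (the basement: 5S 2Z; the rooftop: 0S 2Z)
2. 1 zombie ← the basement.  (the basement: 5S 3Z; the rooftop: 0S 1Z)
3. 2 zombies → the rooftop.  (the basement: 5S 1Z; the rooftop: 0S 3Z)
4. 1 zombie ← the basement.  (the basement: 5S 2Z; the rooftop: 0S 2Z)
5. 2 scientists → the rooftop.  (the basement: 3S 2Z; the rooftop: 2S 2Z)
6. 1 zombie ← the basement.  (the basement: 3S 3Z; the rooftop: 2S 1Z)
7. 1 scientist and 1 zombie → the rooftop.  (the basement: 2S 2Z; the rooftop: 3S 2Z)
8. 1 scientist ← the basement.  (the basement: 3S 2Z; the rooftop: 2S 2Z)
9. 1 scientist and 1 zombie → the rooftop.  (the basement: 2S 1Z; the rooftop: 3S 3Z)
10. 1 zombie ← the basement.  (the basement: 2S 2Z; the rooftop: 3S 2Z)
11. 1 scientist and 1 zombie → the rooftop.  (the basement: 1S 1Z; the rooftop: 4S 3Z)
12. 1 scientist ← the basement.  (the basement: 2S 1Z; the rooftop: 3S 3Z)
13. 1 scientist and 1 zombie → the rooftop.  (the basement: 1S 0Z; the rooftop: 4S 4Z)
14. 1 zombie ← the basement.  (the basement: 1S 1Z; the rooftop: 4S 3Z)
15. 1 scientist and 1 zombie → the rooftop.  (the basement: 0S 0Z; the rooftop: 5S 4Z)

No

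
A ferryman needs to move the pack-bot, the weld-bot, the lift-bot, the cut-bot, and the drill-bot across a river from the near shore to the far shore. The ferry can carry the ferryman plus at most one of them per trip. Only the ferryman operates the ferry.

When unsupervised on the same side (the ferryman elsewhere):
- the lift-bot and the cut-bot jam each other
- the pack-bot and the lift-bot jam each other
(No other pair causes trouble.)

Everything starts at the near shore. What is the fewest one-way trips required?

11

Counting alone: the ferryman can take at most 1 across per trip to the far shore, so moving all 5 needs at least 5 loaded trips out, with a return between consecutive ones — at least 9 crossings.
The safety rule pushes this higher. Following every safe sequence of crossings, the most of the 5 that can be at the far shore as the ferry arrives there on crossing 9 is 4 — never all 5.
So no plan with fewer than 11 crossings exists, and this one achieves 11:
1. Ferryman goes to the far shore with the lift-bot.
2. Ferryman goes back to the near shore alone.
3. Ferryman goes to the far shore with the pack-bot.
4. Ferryman goes back to the near shore with the lift-bot.
5. Ferryman goes to the far shore with the cut-bot.
6. Ferryman goes back to the near shore alone.
7. Ferryman goes to the far shore with the weld-bot.
8. Ferryman goes back to the near shore alone.
9. Ferryman goes to the far shore with the drill-bot.
10. Ferryman goes back to the near shore alone.
11. Ferryman goes to the far shore with the lift-bot.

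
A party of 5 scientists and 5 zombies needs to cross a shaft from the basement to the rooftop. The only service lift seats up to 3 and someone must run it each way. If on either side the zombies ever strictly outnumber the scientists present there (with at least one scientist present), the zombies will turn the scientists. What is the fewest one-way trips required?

Counting alone: each trip to the rooftop takes at most 3 across and each return brings at least 1 back, so after t trips out (and t−1 returns) at most 3t − (t−1) of the 10 are across; that first reaches 10 at t = 5, so at least 9 crossings are needed.
The safety rule pushes this higher. Following every safe sequence of crossings, the most of the 10 that can be at the rooftop as the service lift arrives there on crossing 9 is 9 — never all 10.
So no plan with fewer than 11 crossings exists, and this one achieves 11:
1. 2 zombies → the rooftop.  (the basement: 5S 3Z; the rooftop: 0S 2Z)
2. 1 zombie ← the basement.  (the basement: 5S 4Z; the rooftop: 0S 1Z)
3. 3 zombies → the rooftop.  (the basement: 5S 1Z; the rooftop: 0S 4Z)
4. 1 zombie ← the basement.  (the basement: 5S 2Z; the rooftop: 0S 3Z)
5. 3 scientists → the rooftop.  (the basement: 2S 2Z; the rooftop: 3S 3Z)
6. 1 scientist and 1 zombie ← the basement.  (the basement: 3S 3Z; the rooftop: 2S 2Z)
7. 3 scientists → the rooftop.  (the basement: 0S 3Z; the rooftop: 5S 2Z)
8. 1 zombie ← the basement.  (the basement: 0S 4Z; the rooftop: 5S 1Z)
9. 2 zombies → the rooftop.  (the basement: 0S 2Z; the rooftop: 5S 3Z)
10. 1 zombie ← the basement.  (the basement: 0S 3Z; the rooftop: 5S 2Z)
11. 3 zombies → the rooftop.  (the basement: 0S 0Z; the rooftop: 5S 5Z)

11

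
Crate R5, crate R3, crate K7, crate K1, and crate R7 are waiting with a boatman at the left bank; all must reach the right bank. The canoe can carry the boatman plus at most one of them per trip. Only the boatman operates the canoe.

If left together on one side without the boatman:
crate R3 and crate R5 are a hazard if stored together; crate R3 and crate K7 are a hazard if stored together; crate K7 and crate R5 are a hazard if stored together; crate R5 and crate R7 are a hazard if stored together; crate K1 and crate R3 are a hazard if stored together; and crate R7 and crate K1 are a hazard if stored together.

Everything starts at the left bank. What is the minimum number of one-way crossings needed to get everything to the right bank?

Whatever the first load, the items left behind include a forbidden pair without the boatman. No opening move is safe, so no plan exists.

impossible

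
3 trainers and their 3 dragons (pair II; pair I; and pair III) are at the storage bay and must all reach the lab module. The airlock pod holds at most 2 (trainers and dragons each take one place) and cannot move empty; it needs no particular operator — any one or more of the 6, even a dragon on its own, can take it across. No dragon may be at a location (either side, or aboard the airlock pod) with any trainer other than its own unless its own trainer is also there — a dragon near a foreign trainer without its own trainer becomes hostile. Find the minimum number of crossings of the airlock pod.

11

Counting alone: each trip to the lab module takes at most 2 across and each return brings at least 1 back, so after t trips out (and t−1 returns) at most 2t − (t−1) of the 6 are across; that first reaches 6 at t = 5, so at least 9 crossings are needed.
The safety rule pushes this higher. Following every safe sequence of crossings, the most of the 6 that can be at the lab module as the airlock pod arrives there on crossing 9 is 5 — never all 6.
So no plan with fewer than 11 crossings exists, and this one achieves 11:
1. dragon II and trainer II cross → the lab module.
2. trainer II crosses ← the storage bay.
3. dragon I and dragon III cross → the lab module.
4. dragon II crosses ← the storage bay.
5. trainer I and trainer III cross → the lab module.
6. dragon I and trainer I cross ← the storage bay.
7. trainer I and trainer II cross → the lab module.
8. dragon III crosses ← the storage bay.
9. dragon I and dragon II cross → the lab module.
10. trainer III crosses ← the storage bay.
11. dragon III and trainer III cross → the lab module.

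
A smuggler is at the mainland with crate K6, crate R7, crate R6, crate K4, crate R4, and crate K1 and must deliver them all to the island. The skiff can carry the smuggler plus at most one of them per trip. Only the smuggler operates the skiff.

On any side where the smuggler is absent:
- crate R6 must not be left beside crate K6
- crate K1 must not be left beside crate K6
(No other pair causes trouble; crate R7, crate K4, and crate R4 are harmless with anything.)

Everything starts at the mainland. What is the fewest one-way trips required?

Counting alone: the smuggler can take at most 1 across per trip to the island, so moving all 6 needs at least 6 loaded trips out, with a return between consecutive ones — at least 11 crossings.
The safety rule pushes this higher. Following every safe sequence of crossings, the most of the 6 that can be at the island as the skiff arrives there on crossing 11 is 5 — never all 6.
So no plan with fewer than 13 crossings exists, and this one achieves 13:
1. Smuggler goes to the island with crate K6.  [the mainland: crate K1, crate K4, crate R4, crate R6, crate R7 | the island: crate K6]
2. Smuggler goes back to the mainland alone.  [the mainland: crate K1, crate K4, crate R4, crate R6, crate R7 | the island: crate K6]
3. Smuggler goes to the island with crate R7.  [the mainland: crate K1, crate K4, crate R4, crate R6 | the island: crate K6, crate R7]
4. Smuggler goes back to the mainland alone.  [the mainland: crate K1, crate K4, crate R4, crate R6 | the island: crate K6, crate R7]
5. Smuggler goes to the island with crate R6.  [the mainland: crate K1, crate K4, crate R4 | the island: crate K6, crate R6, crate R7]
6. Smuggler goes back to the mainland with crate K6.  [the mainland: crate K1, crate K4, crate K6, crate R4 | the island: crate R6, crate R7]
7. Smuggler goes to the island with crate K1.  [the mainland: crate K4, crate K6, crate R4 | the island: crate K1, crate R6, crate R7]
8. Smuggler goes back to the mainland alone.  [the mainland: crate K4, crate K6, crate R4 | the island: crate K1, crate R6, crate R7]
9. Smuggler goes to the island with crate K4.  [the mainland: crate K6, crate R4 | the island: crate K1, crate K4, crate R6, crate R7]
10. Smuggler goes back to the mainland alone.  [the mainland: crate K6, crate R4 | the island: crate K1, crate K4, crate R6, crate R7]
11. Smuggler goes to the island with crate R4.  [the mainland: crate K6 | the island: crate K1, crate K4, crate R4, crate R6, crate R7]
12. Smuggler goes back to the mainland alone.  [the mainland: crate K6 | the island: crate K1, crate K4, crate R4, crate R6, crate R7]
13. Smuggler goes to the island with crate K6.  [the mainland: — | the island: crate K1, crate K4, crate K6, crate R4, crate R6, crate R7]

13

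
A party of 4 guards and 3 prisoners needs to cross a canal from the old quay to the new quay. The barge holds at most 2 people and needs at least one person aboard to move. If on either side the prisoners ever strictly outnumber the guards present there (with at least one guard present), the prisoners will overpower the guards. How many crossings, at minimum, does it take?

11

Counting alone: each trip to the new quay takes at most 2 across and each return brings at least 1 back, so after t trips out (and t−1 returns) at most 2t − (t−1) of the 7 are across; that first reaches 7 at t = 6, so at least 11 crossings are needed.
The plan below uses exactly 11 crossings, so it is optimal:
1. 2 prisoners → the new quay.  (the old quay: 4G 1P; the new quay: 0G 2P)
2. 1 prisoner ← the old quay.  (the old quay: 4G 2P; the new quay: 0G 1P)
3. 2 prisoners → the new quay.  (the old quay: 4G 0P; the new quay: 0G 3P)
4. 1 prisoner ← the old quay.  (the old quay: 4G 1P; the new quay: 0G 2P)
5. 2 guards → the new quay.  (the old quay: 2G 1P; the new quay: 2G 2P)
6. 1 prisoner ← the old quay.  (the old quay: 2G 2P; the new quay: 2G 1P)
7. 1 guard and 1 prisoner → the new quay.  (the old quay: 1G 1P; the new quay: 3G 2P)
8. 1 guard ← the old quay.  (the old quay: 2G 1P; the new quay: 2G 2P)
9. 1 guard and 1 prisoner → the new quay.  (the old quay: 1G 0P; the new quay: 3G 3P)
10. 1 prisoner ← the old quay.  (the old quay: 1G 1P; the new quay: 3G 2P)
11. 1 guard and 1 prisoner → the new quay.  (the old quay: 0G 0P; the new quay: 4G 3P)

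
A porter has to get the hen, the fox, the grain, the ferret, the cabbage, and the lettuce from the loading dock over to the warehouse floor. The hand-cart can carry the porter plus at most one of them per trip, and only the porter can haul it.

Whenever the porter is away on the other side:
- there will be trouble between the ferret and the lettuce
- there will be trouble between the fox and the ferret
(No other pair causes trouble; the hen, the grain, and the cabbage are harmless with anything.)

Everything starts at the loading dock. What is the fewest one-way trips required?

13

Counting alone: the porter can take at most 1 across per trip to the warehouse floor, so moving all 6 needs at least 6 loaded trips out, with a return between consecutive ones — at least 11 crossings.
The safety rule pushes this higher. Following every safe sequence of crossings, the most of the 6 that can be at the warehouse floor as the hand-cart arrives there on crossing 11 is 5 — never all 6.
So no plan with fewer than 13 crossings exists, and this one achieves 13:
1. Porter goes to the warehouse floor with the ferret.
2. Porter goes back to the loading dock alone.
3. Porter goes to the warehouse floor with the hen.
4. Porter goes back to the loading dock alone.
5. Porter goes to the warehouse floor with the fox.
6. Porter goes back to the loading dock with the ferret.
7. Porter goes to the warehouse floor with the lettuce.
8. Porter goes back to the loading dock alone.
9. Porter goes to the warehouse floor with the grain.
10. Porter goes back to the loading dock alone.
11. Porter goes to the warehouse floor with the cabbage.
12. Porter goes back to the loading dock alone.
13. Porter goes to the warehouse floor with the ferret.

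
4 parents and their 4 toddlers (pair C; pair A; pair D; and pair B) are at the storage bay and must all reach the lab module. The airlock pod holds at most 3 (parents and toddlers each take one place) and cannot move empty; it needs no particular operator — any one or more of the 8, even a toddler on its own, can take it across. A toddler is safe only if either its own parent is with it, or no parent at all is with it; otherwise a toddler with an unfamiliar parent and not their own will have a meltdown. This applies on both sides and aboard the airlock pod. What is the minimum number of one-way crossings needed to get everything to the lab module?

Counting alone: each trip to the lab module takes at most 3 across and each return brings at least 1 back, so after t trips out (and t−1 returns) at most 3t − (t−1) of the 8 are across; that first reaches 8 at t = 4, so at least 7 crossings are needed.
The safety rule pushes this higher. Following every safe sequence of crossings, the most of the 8 that can be at the lab module as the airlock pod arrives there on crossing 7 is 7 — never all 8.
So no plan with fewer than 9 crossings exists, and this one achieves 9:
1. parent C and toddler C cross → the lab module.
2. parent C crosses ← the storage bay.
3. parent A, parent C, and toddler A cross → the lab module.
4. parent C and toddler C cross ← the storage bay.
5. parent B, parent C, and parent D cross → the lab module.
6. toddler A crosses ← the storage bay.
7. toddler A and toddler C cross → the lab module.
8. toddler C crosses ← the storage bay.
9. toddler B, toddler C, and toddler D cross → the lab module.

9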